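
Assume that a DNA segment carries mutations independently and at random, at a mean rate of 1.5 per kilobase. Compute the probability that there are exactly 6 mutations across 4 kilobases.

0.1606

Over the interval, μ = 1.5 × 4 = 6 (4 kilobases).
P(N = 6) = e^(−μ) μ^6/6! = e^(−6) · 6^6/720 ≈ 0.1606.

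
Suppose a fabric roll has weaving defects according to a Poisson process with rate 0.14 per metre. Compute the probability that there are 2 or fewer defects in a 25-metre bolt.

0.3208

Over the interval, μ = 0.14 × 25 = 3.5 (a 25-metre bolt = 25 metres).
P(N ≤ 2) = Σ_{j=0}^{2} e^(−μ) μ^j/j! ≈ 0.3208.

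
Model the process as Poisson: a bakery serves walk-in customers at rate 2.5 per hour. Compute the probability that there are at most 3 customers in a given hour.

0.7576

With mean μ = 2.5 per hour,
P(N ≤ 3) = Σ_{j=0}^{3} e^(−μ) μ^j/j! ≈ 0.7576.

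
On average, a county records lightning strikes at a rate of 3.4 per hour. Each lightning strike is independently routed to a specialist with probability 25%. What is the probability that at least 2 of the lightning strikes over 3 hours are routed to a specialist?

Thinning: the lightning strikes that are routed to a specialist themselves form a Poisson process with rate 0.25 × 3.4 = 0.85 per hour.
Over the interval, μ = 0.85 × 3 = 2.55 (3 hours).
P(N ≥ 2) = 1 − P(N ≤ 1) ≈ 0.7228.

0.7228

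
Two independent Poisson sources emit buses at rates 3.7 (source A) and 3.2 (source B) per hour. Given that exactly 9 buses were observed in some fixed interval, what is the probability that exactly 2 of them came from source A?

Given the total, each event is independently from source A with probability p = λ_A/(λ_A+λ_B) = 3.7/6.9 ≈ 0.5362.
So K ~ Binomial(9, 3.7/6.9): P(K = 2) = C(9,2) · (3.7/6.9)^2 · (3.2/6.9)^7 ≈ 0.0478.

0.0478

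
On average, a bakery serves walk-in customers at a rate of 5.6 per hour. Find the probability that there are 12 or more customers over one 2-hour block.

Over the interval, μ = 5.6 × 2 = 11.2 (a 2-hour block = 2 hours).
P(N ≥ 12) = 1 − P(N ≤ 11) = 1 − Σ_{j=0}^{11} e^(−μ) μ^j/j! ≈ 0.4446.

0.4446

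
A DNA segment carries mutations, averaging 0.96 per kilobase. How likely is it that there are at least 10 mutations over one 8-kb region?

Over the interval, μ = 0.96 × 8 = 7.68 (an 8-kb region = 8 kilobases).
P(N ≥ 10) = 1 − P(N ≤ 9) = 1 − Σ_{j=0}^{9} e^(−μ) μ^j/j! ≈ 0.2445.

0.2445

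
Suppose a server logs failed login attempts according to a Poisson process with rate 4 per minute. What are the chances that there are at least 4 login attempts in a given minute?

With mean μ = 4 per minute,
P(N ≥ 4) = 1 − P(N ≤ 3) = 1 − Σ_{j=0}^{3} e^(−μ) μ^j/j! ≈ 0.5665.

0.5665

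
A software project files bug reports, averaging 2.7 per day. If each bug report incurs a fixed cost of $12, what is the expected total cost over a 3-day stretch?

E[N] = 2.7 × 3 = 8.1 (a 3-day stretch = 3 days); E[cost] = 8.1 × $12 = $97.2.

$97.2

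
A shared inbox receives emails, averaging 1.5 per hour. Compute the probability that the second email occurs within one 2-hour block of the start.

0.8009

Over the interval, μ = 1.5 × 2 = 3 (a 2-hour block = 2 hours).
The second arrival falls in the interval iff at least 2 events occur there: P(S_2 ≤ t) = P(N ≥ 2) = 1 − P(N ≤ 1) ≈ 0.8009.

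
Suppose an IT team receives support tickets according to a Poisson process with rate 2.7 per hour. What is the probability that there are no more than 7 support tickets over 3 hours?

Over the interval, μ = 2.7 × 3 = 8.1 (3 hours).
P(N ≤ 7) = Σ_{j=0}^{7} e^(−μ) μ^j/j! ≈ 0.4391.

0.4391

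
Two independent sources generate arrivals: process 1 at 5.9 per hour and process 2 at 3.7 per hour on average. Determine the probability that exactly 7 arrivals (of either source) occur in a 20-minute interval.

Independent Poisson processes superpose: combined rate λ = 5.9 + 3.7 = 9.6 per hour.
Over the interval, μ = 9.6 × 1/3 = 3.2 (a 20-minute interval = 1/3 hours).
P(N = 7) = e^(−3.2) · 3.2^7/7! ≈ 0.0278.

0.0278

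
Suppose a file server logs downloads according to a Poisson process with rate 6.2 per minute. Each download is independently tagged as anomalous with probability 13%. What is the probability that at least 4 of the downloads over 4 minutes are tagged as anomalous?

0.4028

Thinning: the downloads that are tagged as anomalous themselves form a Poisson process with rate 0.13 × 6.2 = 0.806 per minute.
Over the interval, μ = 0.806 × 4 = 3.224 (4 minutes).
P(N ≥ 4) = 1 − P(N ≤ 3) ≈ 0.4028.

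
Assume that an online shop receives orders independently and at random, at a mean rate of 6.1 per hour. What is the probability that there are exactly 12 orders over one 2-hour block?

0.1142

Over the interval, μ = 6.1 × 2 = 12.2 (a 2-hour block = 2 hours).
P(N = 12) = e^(−μ) μ^12/12! = e^(−12.2) · 12.2^12/479001600 ≈ 0.1142.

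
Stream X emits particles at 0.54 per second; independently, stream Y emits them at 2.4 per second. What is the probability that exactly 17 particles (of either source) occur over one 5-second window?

0.0811

Independent Poisson processes superpose: combined rate λ = 0.54 + 2.4 = 2.94 per second.
Over the interval, μ = 2.94 × 5 = 14.7 (a 5-second window = 5 seconds).
P(N = 17) = e^(−14.7) · 14.7^17/17! ≈ 0.0811.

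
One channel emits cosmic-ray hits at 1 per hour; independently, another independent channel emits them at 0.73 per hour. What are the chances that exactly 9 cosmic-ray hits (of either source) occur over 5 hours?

Independent Poisson processes superpose: combined rate λ = 1 + 0.73 = 1.73 per hour.
Over the interval, μ = 1.73 × 5 = 8.65 (5 hours).
P(N = 9) = e^(−8.65) · 8.65^9/9! ≈ 0.1308.

0.1308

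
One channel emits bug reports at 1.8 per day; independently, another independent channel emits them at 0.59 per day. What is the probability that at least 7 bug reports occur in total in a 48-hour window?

0.2064

Independent Poisson processes superpose: combined rate λ = 1.8 + 0.59 = 2.39 per day.
Over the interval, μ = 2.39 × 2 = 4.78 (a 48-hour window = 2 days).
P(N ≥ 7) = 1 − P(N ≤ 6) ≈ 0.2064.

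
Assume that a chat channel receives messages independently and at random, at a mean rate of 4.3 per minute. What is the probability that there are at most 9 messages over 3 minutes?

0.1725

Over the interval, μ = 4.3 × 3 = 12.9 (3 minutes).
P(N ≤ 9) = Σ_{j=0}^{9} e^(−μ) μ^j/j! ≈ 0.1725.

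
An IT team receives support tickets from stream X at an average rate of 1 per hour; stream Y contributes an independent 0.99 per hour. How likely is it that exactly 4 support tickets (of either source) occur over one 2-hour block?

Independent Poisson processes superpose: combined rate λ = 1 + 0.99 = 1.99 per hour.
Over the interval, μ = 1.99 × 2 = 3.98 (a 2-hour block = 2 hours).
P(N = 4) = e^(−3.98) · 3.98^4/4! ≈ 0.1954.

0.1954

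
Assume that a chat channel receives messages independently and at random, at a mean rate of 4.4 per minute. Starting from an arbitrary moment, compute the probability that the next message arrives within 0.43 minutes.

0.8492

Inter-arrival times are exponential with rate λ = 4.4 per minute.
P(T ≤ 0.43) = 1 − e^(−λt) = 1 − e^(−4.4 × 0.43) = 1 − e^(−1.892) ≈ 0.8492.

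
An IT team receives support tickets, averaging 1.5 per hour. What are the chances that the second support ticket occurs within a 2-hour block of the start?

0.8009

Over the interval, μ = 1.5 × 2 = 3 (a 2-hour block = 2 hours).
The second arrival falls in the interval iff at least 2 events occur there: P(S_2 ≤ t) = P(N ≥ 2) = 1 − P(N ≤ 1) ≈ 0.8009.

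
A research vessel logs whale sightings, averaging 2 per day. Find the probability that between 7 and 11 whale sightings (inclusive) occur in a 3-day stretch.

0.3736

Over the interval, μ = 2 × 3 = 6 (a 3-day stretch = 3 days).
P(7 ≤ N ≤ 11) = Σ_{j=7}^{11} e^(−6) · 6^j/j! ≈ 0.3736.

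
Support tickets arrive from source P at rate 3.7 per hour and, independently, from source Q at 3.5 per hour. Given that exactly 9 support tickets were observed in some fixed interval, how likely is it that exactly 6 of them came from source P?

Given the total, each event is independently from source P with probability p = λ_P/(λ_P+λ_Q) = 3.7/7.2 ≈ 0.5139.
So K ~ Binomial(9, 3.7/7.2): P(K = 6) = C(9,6) · (3.7/7.2)^6 · (3.5/7.2)^3 ≈ 0.1777.

0.1777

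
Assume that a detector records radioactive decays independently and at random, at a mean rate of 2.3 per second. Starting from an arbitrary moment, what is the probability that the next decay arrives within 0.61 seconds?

Inter-arrival times are exponential with rate λ = 2.3 per second.
P(T ≤ 0.61) = 1 − e^(−λt) = 1 − e^(−2.3 × 0.61) = 1 − e^(−1.403) ≈ 0.7541.

0.7541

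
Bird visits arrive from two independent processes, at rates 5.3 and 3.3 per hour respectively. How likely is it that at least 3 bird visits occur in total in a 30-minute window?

Independent Poisson processes superpose: combined rate λ = 5.3 + 3.3 = 8.6 per hour.
Over the interval, μ = 8.6 × 0.5 = 4.3 (a 30-minute window = 0.5 hours).
P(N ≥ 3) = 1 − P(N ≤ 2) ≈ 0.8026.

0.8026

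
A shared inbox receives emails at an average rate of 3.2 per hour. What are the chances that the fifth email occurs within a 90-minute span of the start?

Over the interval, μ = 3.2 × 1.5 = 4.8 (a 90-minute span = 1.5 hours).
The fifth arrival falls in the interval iff at least 5 events occur there: P(S_5 ≤ t) = P(N ≥ 5) = 1 − P(N ≤ 4) ≈ 0.5237.

0.5237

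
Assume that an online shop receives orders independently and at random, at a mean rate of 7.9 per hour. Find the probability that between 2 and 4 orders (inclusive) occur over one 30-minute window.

0.5433

Over the interval, μ = 7.9 × 0.5 = 3.95 (a 30-minute window = 0.5 hours).
P(2 ≤ N ≤ 4) = Σ_{j=2}^{4} e^(−3.95) · 3.95^j/j! ≈ 0.5433.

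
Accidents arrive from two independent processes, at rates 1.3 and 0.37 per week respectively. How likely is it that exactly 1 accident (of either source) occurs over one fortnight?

Independent Poisson processes superpose: combined rate λ = 1.3 + 0.37 = 1.67 per week.
Over the interval, μ = 1.67 × 2 = 3.34 (a fortnight = 2 weeks).
P(N = 1) = e^(−3.34) · 3.34^1/1! ≈ 0.1184.

0.1184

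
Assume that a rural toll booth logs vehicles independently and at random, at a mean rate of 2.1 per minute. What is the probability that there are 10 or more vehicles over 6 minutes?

Over the interval, μ = 2.1 × 6 = 12.6 (6 minutes).
P(N ≥ 10) = 1 − P(N ≤ 9) = 1 − Σ_{j=0}^{9} e^(−μ) μ^j/j! ≈ 0.8061.

0.8061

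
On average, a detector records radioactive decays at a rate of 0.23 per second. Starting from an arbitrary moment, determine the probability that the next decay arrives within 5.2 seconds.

Inter-arrival times are exponential with rate λ = 0.23 per second.
P(T ≤ 5.2) = 1 − e^(−λt) = 1 − e^(−0.23 × 5.2) = 1 − e^(−1.196) ≈ 0.6976.

0.6976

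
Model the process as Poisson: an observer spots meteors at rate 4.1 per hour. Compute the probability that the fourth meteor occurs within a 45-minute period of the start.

Over the interval, μ = 4.1 × 0.75 = 3.075 (a 45-minute period = 0.75 hours).
The fourth arrival falls in the interval iff at least 4 events occur there: P(S_4 ≤ t) = P(N ≥ 4) = 1 − P(N ≤ 3) ≈ 0.3696.

0.3696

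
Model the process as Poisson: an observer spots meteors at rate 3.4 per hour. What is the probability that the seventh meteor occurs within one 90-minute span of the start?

Over the interval, μ = 3.4 × 1.5 = 5.1 (a 90-minute span = 1.5 hours).
The seventh arrival falls in the interval iff at least 7 events occur there: P(S_7 ≤ t) = P(N ≥ 7) = 1 − P(N ≤ 6) ≈ 0.2526.

0.2526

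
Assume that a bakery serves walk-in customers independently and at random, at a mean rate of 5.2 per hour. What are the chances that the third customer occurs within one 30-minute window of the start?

Over the interval, μ = 5.2 × 0.5 = 2.6 (a 30-minute window = 0.5 hours).
The third arrival falls in the interval iff at least 3 events occur there: P(S_3 ≤ t) = P(N ≥ 3) = 1 − P(N ≤ 2) ≈ 0.4816.

0.4816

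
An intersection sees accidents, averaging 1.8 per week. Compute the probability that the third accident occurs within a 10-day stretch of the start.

0.4744

Over the interval, μ = 1.8 × 10/7 ≈ 2.57143 (a 10-day stretch = 10/7 weeks).
The third arrival falls in the interval iff at least 3 events occur there: P(S_3 ≤ t) = P(N ≥ 3) = 1 − P(N ≤ 2) ≈ 0.4744.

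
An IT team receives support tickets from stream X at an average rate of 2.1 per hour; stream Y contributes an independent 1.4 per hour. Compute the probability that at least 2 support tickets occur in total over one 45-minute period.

Independent Poisson processes superpose: combined rate λ = 2.1 + 1.4 = 3.5 per hour.
Over the interval, μ = 3.5 × 0.75 = 2.625 (a 45-minute period = 0.75 hours).
P(N ≥ 2) = 1 − P(N ≤ 1) ≈ 0.7374.

0.7374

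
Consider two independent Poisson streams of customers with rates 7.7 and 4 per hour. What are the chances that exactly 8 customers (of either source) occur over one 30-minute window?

Independent Poisson processes superpose: combined rate λ = 7.7 + 4 = 11.7 per hour.
Over the interval, μ = 11.7 × 0.5 = 5.85 (a 30-minute window = 0.5 hours).
P(N = 8) = e^(−5.85) · 5.85^8/8! ≈ 0.0980.

0.0980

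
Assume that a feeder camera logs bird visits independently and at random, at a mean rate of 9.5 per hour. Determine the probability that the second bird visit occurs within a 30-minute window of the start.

0.9503

Over the interval, μ = 9.5 × 0.5 = 4.75 (a 30-minute window = 0.5 hours).
The second arrival falls in the interval iff at least 2 events occur there: P(S_2 ≤ t) = P(N ≥ 2) = 1 − P(N ≤ 1) ≈ 0.9503.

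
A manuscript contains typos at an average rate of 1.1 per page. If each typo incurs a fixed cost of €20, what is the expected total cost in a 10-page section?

€220

E[N] = 1.1 × 10 = 11 (a 10-page section = 10 pages); E[cost] = 11 × €20 = €220.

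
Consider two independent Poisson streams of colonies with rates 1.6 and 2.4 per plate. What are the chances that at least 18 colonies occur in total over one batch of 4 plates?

0.3407

Independent Poisson processes superpose: combined rate λ = 1.6 + 2.4 = 4 per plate.
Over the interval, μ = 4 × 4 = 16 (a batch of 4 plates = 4 plates).
P(N ≥ 18) = 1 − P(N ≤ 17) ≈ 0.3407.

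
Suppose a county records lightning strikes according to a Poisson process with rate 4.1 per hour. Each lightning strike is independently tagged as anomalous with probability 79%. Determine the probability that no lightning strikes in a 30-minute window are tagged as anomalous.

Thinning: the lightning strikes that are tagged as anomalous themselves form a Poisson process with rate 0.79 × 4.1 = 3.239 per hour.
Over the interval, μ = 3.239 × 0.5 = 1.6195 (a 30-minute window = 0.5 hours).
P(N = 0) = e^(−1.6195) · 1.6195^0/0! ≈ 0.1980.

0.1980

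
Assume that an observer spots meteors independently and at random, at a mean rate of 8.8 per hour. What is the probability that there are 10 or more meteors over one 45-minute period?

0.1314

Over the interval, μ = 8.8 × 0.75 = 6.6 (a 45-minute period = 0.75 hours).
P(N ≥ 10) = 1 − P(N ≤ 9) = 1 − Σ_{j=0}^{9} e^(−μ) μ^j/j! ≈ 0.1314.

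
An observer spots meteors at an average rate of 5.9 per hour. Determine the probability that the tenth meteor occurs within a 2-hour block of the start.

Over the interval, μ = 5.9 × 2 = 11.8 (a 2-hour block = 2 hours).
The tenth arrival falls in the interval iff at least 10 events occur there: P(S_10 ≤ t) = P(N ≥ 10) = 1 − P(N ≤ 9) ≈ 0.7397.

0.7397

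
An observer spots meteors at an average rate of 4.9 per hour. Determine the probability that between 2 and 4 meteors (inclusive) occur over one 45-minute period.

Over the interval, μ = 4.9 × 0.75 = 3.675 (a 45-minute period = 0.75 hours).
P(2 ≤ N ≤ 4) = Σ_{j=2}^{4} e^(−3.675) · 3.675^j/j! ≈ 0.5735.

0.5735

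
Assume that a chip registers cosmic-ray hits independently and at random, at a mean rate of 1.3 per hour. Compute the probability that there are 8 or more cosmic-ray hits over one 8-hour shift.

0.8137

Over the interval, μ = 1.3 × 8 = 10.4 (an 8-hour shift = 8 hours).
P(N ≥ 8) = 1 − P(N ≤ 7) = 1 − Σ_{j=0}^{7} e^(−μ) μ^j/j! ≈ 0.8137.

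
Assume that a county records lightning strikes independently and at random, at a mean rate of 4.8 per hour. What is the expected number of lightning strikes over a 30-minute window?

E[N] = λt = 4.8 × 0.5 = 2.4 (a 30-minute window = 0.5 hours).

2.4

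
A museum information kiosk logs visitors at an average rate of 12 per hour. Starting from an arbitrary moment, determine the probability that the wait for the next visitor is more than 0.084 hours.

0.3649

The wait for the next event is exponential with rate λ = 12 per hour.
P(T > 0.084) = e^(−λt) = e^(−12 × 0.084) = e^(−1.008) ≈ 0.3649.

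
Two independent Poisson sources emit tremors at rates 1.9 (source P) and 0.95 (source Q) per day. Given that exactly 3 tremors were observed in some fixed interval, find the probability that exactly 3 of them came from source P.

0.2963

Given the total, each event is independently from source P with probability p = λ_P/(λ_P+λ_Q) = 1.9/2.85 ≈ 0.6667.
So K ~ Binomial(3, 1.9/2.85): P(K = 3) = C(3,3) · (1.9/2.85)^3 · (0.95/2.85)^0 ≈ 0.2963.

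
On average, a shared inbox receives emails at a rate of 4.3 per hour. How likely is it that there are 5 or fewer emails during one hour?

With mean μ = 4.3 per hour,
P(N ≤ 5) = Σ_{j=0}^{5} e^(−μ) μ^j/j! ≈ 0.7367.

0.7367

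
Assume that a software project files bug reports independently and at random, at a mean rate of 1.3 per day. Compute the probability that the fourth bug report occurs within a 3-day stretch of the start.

Over the interval, μ = 1.3 × 3 = 3.9 (a 3-day stretch = 3 days).
The fourth arrival falls in the interval iff at least 4 events occur there: P(S_4 ≤ t) = P(N ≥ 4) = 1 − P(N ≤ 3) ≈ 0.5468.

0.5468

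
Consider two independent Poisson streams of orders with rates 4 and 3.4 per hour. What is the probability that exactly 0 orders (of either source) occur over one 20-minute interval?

0.0849

Independent Poisson processes superpose: combined rate λ = 4 + 3.4 = 7.4 per hour.
Over the interval, μ = 7.4 × 1/3 ≈ 2.46667 (a 20-minute interval = 1/3 hours).
P(N = 0) = e^(−2.46667) · 2.46667^0/0! ≈ 0.0849.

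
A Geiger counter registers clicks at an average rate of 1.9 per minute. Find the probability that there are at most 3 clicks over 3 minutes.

0.1800

Over the interval, μ = 1.9 × 3 = 5.7 (3 minutes).
P(N ≤ 3) = Σ_{j=0}^{3} e^(−μ) μ^j/j! ≈ 0.1800.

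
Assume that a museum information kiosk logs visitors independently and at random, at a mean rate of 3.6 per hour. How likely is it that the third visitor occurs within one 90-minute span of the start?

0.9052

Over the interval, μ = 3.6 × 1.5 = 5.4 (a 90-minute span = 1.5 hours).
The third arrival falls in the interval iff at least 3 events occur there: P(S_3 ≤ t) = P(N ≥ 3) = 1 − P(N ≤ 2) ≈ 0.9052.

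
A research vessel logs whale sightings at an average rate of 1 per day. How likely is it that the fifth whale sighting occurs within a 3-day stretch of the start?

0.1847

Over the interval, μ = 1 × 3 = 3 (a 3-day stretch = 3 days).
The fifth arrival falls in the interval iff at least 5 events occur there: P(S_5 ≤ t) = P(N ≥ 5) = 1 − P(N ≤ 4) ≈ 0.1847.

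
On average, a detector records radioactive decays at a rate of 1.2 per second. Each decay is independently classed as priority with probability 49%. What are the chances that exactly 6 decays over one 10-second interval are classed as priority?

0.1604

Thinning: the decays that are classed as priority themselves form a Poisson process with rate 0.49 × 1.2 = 0.588 per second.
Over the interval, μ = 0.588 × 10 = 5.88 (a 10-second interval = 10 seconds).
P(N = 6) = e^(−5.88) · 5.88^6/6! ≈ 0.1604.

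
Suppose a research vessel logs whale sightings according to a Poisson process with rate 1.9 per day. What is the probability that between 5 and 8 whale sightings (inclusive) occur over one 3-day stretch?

Over the interval, μ = 1.9 × 3 = 5.7 (a 3-day stretch = 3 days).
P(5 ≤ N ≤ 8) = Σ_{j=5}^{8} e^(−5.7) · 5.7^j/j! ≈ 0.5494.

0.5494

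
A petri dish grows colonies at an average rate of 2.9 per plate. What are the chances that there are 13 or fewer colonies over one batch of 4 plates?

0.7230

Over the interval, μ = 2.9 × 4 = 11.6 (a batch of 4 plates = 4 plates).
P(N ≤ 13) = Σ_{j=0}^{13} e^(−μ) μ^j/j! ≈ 0.7230.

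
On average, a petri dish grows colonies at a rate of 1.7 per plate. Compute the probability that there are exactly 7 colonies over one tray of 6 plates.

Over the interval, μ = 1.7 × 6 = 10.2 (a tray of 6 plates = 6 plates).
P(N = 7) = e^(−μ) μ^7/7! = e^(−10.2) · 10.2^7/5040 ≈ 0.0847.

0.0847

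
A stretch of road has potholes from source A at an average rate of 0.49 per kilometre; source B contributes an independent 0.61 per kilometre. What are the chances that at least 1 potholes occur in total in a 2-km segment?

0.8892

Independent Poisson processes superpose: combined rate λ = 0.49 + 0.61 = 1.1 per kilometre.
Over the interval, μ = 1.1 × 2 = 2.2 (a 2-km segment = 2 kilometres).
P(N ≥ 1) = 1 − P(N ≤ 0) ≈ 0.8892.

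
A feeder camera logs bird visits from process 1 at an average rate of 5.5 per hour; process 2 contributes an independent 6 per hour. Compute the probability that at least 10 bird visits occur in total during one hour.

Independent Poisson processes superpose: combined rate λ = 5.5 + 6 = 11.5 per hour.
So μ = 11.5.
P(N ≥ 10) = 1 − P(N ≤ 9) ≈ 0.7112.

0.7112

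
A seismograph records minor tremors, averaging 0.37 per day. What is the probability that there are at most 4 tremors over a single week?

Over the interval, μ = 0.37 × 7 = 2.59 (a week = 7 days).
P(N ≤ 4) = Σ_{j=0}^{4} e^(−μ) μ^j/j! ≈ 0.8788.

0.8788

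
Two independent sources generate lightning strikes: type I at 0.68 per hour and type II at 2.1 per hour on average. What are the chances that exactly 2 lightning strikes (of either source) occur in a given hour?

0.2397

Independent Poisson processes superpose: combined rate λ = 0.68 + 2.1 = 2.78 per hour.
So μ = 2.78.
P(N = 2) = e^(−2.78) · 2.78^2/2! ≈ 0.2397.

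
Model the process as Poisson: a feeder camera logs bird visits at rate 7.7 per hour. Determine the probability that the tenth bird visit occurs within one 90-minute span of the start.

0.7161

Over the interval, μ = 7.7 × 1.5 = 11.55 (a 90-minute span = 1.5 hours).
The tenth arrival falls in the interval iff at least 10 events occur there: P(S_10 ≤ t) = P(N ≥ 10) = 1 − P(N ≤ 9) ≈ 0.7161.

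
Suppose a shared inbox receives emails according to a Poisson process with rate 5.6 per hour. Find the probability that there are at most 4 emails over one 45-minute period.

Over the interval, μ = 5.6 × 0.75 = 4.2 (a 45-minute period = 0.75 hours).
P(N ≤ 4) = Σ_{j=0}^{4} e^(−μ) μ^j/j! ≈ 0.5898.

0.5898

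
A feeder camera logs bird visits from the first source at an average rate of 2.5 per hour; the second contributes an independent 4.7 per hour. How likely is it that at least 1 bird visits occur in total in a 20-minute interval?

Independent Poisson processes superpose: combined rate λ = 2.5 + 4.7 = 7.2 per hour.
Over the interval, μ = 7.2 × 1/3 = 2.4 (a 20-minute interval = 1/3 hours).
P(N ≥ 1) = 1 − P(N ≤ 0) ≈ 0.9093.

0.9093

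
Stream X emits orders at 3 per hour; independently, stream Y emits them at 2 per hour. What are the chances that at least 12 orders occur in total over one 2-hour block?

Independent Poisson processes superpose: combined rate λ = 3 + 2 = 5 per hour.
Over the interval, μ = 5 × 2 = 10 (a 2-hour block = 2 hours).
P(N ≥ 12) = 1 − P(N ≤ 11) ≈ 0.3032.

0.3032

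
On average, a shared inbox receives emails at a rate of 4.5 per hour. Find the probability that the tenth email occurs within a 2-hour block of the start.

0.4126

Over the interval, μ = 4.5 × 2 = 9 (a 2-hour block = 2 hours).
The tenth arrival falls in the interval iff at least 10 events occur there: P(S_10 ≤ t) = P(N ≥ 10) = 1 − P(N ≤ 9) ≈ 0.4126.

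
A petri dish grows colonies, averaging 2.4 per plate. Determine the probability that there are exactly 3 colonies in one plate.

0.2090

With mean μ = 2.4 per plate,
P(N = 3) = e^(−μ) μ^3/3! = e^(−2.4) · 2.4^3/6 ≈ 0.2090.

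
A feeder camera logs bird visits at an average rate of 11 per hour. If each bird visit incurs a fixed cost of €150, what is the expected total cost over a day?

E[N] = 11 × 24 = 264 (a day = 24 hours); E[cost] = 264 × €150 = €39600.

€39600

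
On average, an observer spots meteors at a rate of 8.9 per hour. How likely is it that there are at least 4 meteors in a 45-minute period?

Over the interval, μ = 8.9 × 0.75 = 6.675 (a 45-minute period = 0.75 hours).
P(N ≥ 4) = 1 − P(N ≤ 3) = 1 − Σ_{j=0}^{3} e^(−μ) μ^j/j! ≈ 0.8996.

0.8996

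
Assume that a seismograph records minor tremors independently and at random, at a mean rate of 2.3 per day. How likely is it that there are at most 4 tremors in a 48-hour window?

Over the interval, μ = 2.3 × 2 = 4.6 (a 48-hour window = 2 days).
P(N ≤ 4) = Σ_{j=0}^{4} e^(−μ) μ^j/j! ≈ 0.5132.

0.5132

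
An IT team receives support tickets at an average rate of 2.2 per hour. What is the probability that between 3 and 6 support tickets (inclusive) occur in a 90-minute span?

Over the interval, μ = 2.2 × 1.5 = 3.3 (a 90-minute span = 1.5 hours).
P(3 ≤ N ≤ 6) = Σ_{j=3}^{6} e^(−3.3) · 3.3^j/j! ≈ 0.5896.

0.5896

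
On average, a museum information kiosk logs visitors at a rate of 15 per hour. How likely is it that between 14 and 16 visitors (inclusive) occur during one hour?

With mean μ = 15 per hour,
P(14 ≤ N ≤ 16) = Σ_{j=14}^{16} e^(−15) · 15^j/j! ≈ 0.3009.

0.3009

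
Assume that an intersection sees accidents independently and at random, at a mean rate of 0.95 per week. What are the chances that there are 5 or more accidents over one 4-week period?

0.3322

Over the interval, μ = 0.95 × 4 = 3.8 (a 4-week period = 4 weeks).
P(N ≥ 5) = 1 − P(N ≤ 4) = 1 − Σ_{j=0}^{4} e^(−μ) μ^j/j! ≈ 0.3322.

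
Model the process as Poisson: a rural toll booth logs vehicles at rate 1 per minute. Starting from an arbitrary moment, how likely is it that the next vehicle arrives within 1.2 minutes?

Inter-arrival times are exponential with rate λ = 1 per minute.
P(T ≤ 1.2) = 1 − e^(−λt) = 1 − e^(−1 × 1.2) = 1 − e^(−1.2) ≈ 0.6988.

0.6988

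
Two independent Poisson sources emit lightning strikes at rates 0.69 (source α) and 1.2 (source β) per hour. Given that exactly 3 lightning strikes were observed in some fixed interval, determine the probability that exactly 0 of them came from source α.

0.2560

Given the total, each event is independently from source α with probability p = λ_α/(λ_α+λ_β) = 0.69/1.89 ≈ 0.3651.
So K ~ Binomial(3, 0.69/1.89): P(K = 0) = C(3,0) · (0.69/1.89)^0 · (1.2/1.89)^3 ≈ 0.2560.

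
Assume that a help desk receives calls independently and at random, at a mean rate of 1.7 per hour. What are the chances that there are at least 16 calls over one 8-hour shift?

Over the interval, μ = 1.7 × 8 = 13.6 (an 8-hour shift = 8 hours).
P(N ≥ 16) = 1 − P(N ≤ 15) = 1 − Σ_{j=0}^{15} e^(−μ) μ^j/j! ≈ 0.2917.

0.2917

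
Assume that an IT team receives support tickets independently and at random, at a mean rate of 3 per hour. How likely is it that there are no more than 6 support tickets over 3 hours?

Over the interval, μ = 3 × 3 = 9 (3 hours).
P(N ≤ 6) = Σ_{j=0}^{6} e^(−μ) μ^j/j! ≈ 0.2068.

0.2068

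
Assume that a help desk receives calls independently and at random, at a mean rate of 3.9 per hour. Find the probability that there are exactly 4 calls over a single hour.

With mean μ = 3.9 per hour,
P(N = 4) = e^(−μ) μ^4/4! = e^(−3.9) · 3.9^4/24 ≈ 0.1951.

0.1951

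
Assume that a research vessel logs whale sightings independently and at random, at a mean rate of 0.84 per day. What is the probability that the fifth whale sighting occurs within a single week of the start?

Over the interval, μ = 0.84 × 7 = 5.88 (a week = 7 days).
The fifth arrival falls in the interval iff at least 5 events occur there: P(S_5 ≤ t) = P(N ≥ 5) = 1 − P(N ≤ 4) ≈ 0.6986.

0.6986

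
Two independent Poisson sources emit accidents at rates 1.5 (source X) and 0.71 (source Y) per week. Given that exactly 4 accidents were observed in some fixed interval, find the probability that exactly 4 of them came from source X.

Given the total, each event is independently from source X with probability p = λ_X/(λ_X+λ_Y) = 1.5/2.21 ≈ 0.6787.
So K ~ Binomial(4, 1.5/2.21): P(K = 4) = C(4,4) · (1.5/2.21)^4 · (0.71/2.21)^0 ≈ 0.2122.

0.2122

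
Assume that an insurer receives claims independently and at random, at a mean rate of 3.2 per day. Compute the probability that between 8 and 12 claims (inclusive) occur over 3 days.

0.5694

Over the interval, μ = 3.2 × 3 = 9.6 (3 days).
P(8 ≤ N ≤ 12) = Σ_{j=8}^{12} e^(−9.6) · 9.6^j/j! ≈ 0.5694.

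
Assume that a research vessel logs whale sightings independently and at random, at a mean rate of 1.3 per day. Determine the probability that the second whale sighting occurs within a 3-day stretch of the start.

0.9008

Over the interval, μ = 1.3 × 3 = 3.9 (a 3-day stretch = 3 days).
The second arrival falls in the interval iff at least 2 events occur there: P(S_2 ≤ t) = P(N ≥ 2) = 1 − P(N ≤ 1) ≈ 0.9008.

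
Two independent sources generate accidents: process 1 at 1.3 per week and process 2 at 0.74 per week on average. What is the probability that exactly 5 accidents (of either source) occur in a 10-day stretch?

Independent Poisson processes superpose: combined rate λ = 1.3 + 0.74 = 2.04 per week.
Over the interval, μ = 2.04 × 10/7 ≈ 2.91429 (a 10-day stretch = 10/7 weeks).
P(N = 5) = e^(−2.91429) · 2.91429^5/5! ≈ 0.0950.

0.0950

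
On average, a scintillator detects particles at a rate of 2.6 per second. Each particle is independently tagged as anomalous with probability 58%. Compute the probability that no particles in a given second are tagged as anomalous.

Thinning: the particles that are tagged as anomalous themselves form a Poisson process with rate 0.58 × 2.6 = 1.508 per second.
So μ = 1.508.
P(N = 0) = e^(−1.508) · 1.508^0/0! ≈ 0.2214.

0.2214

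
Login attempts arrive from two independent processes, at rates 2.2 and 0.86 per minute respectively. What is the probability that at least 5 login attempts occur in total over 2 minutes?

Independent Poisson processes superpose: combined rate λ = 2.2 + 0.86 = 3.06 per minute.
Over the interval, μ = 3.06 × 2 = 6.12 (2 minutes).
P(N ≥ 5) = 1 − P(N ≤ 4) ≈ 0.7307.

0.7307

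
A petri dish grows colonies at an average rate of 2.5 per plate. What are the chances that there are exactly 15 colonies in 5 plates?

Over the interval, μ = 2.5 × 5 = 12.5 (5 plates).
P(N = 15) = e^(−μ) μ^15/15! = e^(−12.5) · 12.5^15/1307674368000 ≈ 0.0810.

0.0810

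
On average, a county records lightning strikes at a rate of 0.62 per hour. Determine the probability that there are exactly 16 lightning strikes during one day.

Over the interval, μ = 0.62 × 24 = 14.88 (a day = 24 hours).
P(N = 16) = e^(−μ) μ^16/16! = e^(−14.88) · 14.88^16/20922789888000 ≈ 0.0952.

0.0952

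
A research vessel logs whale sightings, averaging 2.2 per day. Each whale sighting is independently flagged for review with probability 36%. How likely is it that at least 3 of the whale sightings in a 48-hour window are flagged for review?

0.2125

Thinning: the whale sightings that are flagged for review themselves form a Poisson process with rate 0.36 × 2.2 = 0.792 per day.
Over the interval, μ = 0.792 × 2 = 1.584 (a 48-hour window = 2 days).
P(N ≥ 3) = 1 − P(N ≤ 2) ≈ 0.2125.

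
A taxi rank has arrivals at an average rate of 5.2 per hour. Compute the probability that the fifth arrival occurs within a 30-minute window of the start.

Over the interval, μ = 5.2 × 0.5 = 2.6 (a 30-minute window = 0.5 hours).
The fifth arrival falls in the interval iff at least 5 events occur there: P(S_5 ≤ t) = P(N ≥ 5) = 1 − P(N ≤ 4) ≈ 0.1226.

0.1226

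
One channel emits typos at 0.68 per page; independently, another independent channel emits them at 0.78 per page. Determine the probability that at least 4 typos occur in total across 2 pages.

0.3349

Independent Poisson processes superpose: combined rate λ = 0.68 + 0.78 = 1.46 per page.
Over the interval, μ = 1.46 × 2 = 2.92 (2 pages).
P(N ≥ 4) = 1 − P(N ≤ 3) ≈ 0.3349.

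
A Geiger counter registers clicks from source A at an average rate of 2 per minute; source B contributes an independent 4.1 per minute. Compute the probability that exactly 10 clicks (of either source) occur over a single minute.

Independent Poisson processes superpose: combined rate λ = 2 + 4.1 = 6.1 per minute.
So μ = 6.1.
P(N = 10) = e^(−6.1) · 6.1^10/10! ≈ 0.0441.

0.0441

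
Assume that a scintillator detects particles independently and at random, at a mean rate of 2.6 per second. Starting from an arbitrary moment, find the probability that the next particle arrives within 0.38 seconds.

Inter-arrival times are exponential with rate λ = 2.6 per second.
P(T ≤ 0.38) = 1 − e^(−λt) = 1 − e^(−2.6 × 0.38) = 1 − e^(−0.988) ≈ 0.6277.

0.6277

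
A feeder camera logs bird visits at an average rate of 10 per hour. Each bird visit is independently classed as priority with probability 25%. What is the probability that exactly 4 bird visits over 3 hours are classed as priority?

Thinning: the bird visits that are classed as priority themselves form a Poisson process with rate 0.25 × 10 = 2.5 per hour.
Over the interval, μ = 2.5 × 3 = 7.5 (3 hours).
P(N = 4) = e^(−7.5) · 7.5^4/4! ≈ 0.0729.

0.0729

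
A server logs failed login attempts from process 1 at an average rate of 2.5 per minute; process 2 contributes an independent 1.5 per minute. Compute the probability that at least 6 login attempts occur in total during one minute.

0.2149

Independent Poisson processes superpose: combined rate λ = 2.5 + 1.5 = 4 per minute.
So μ = 4.
P(N ≥ 6) = 1 − P(N ≤ 5) ≈ 0.2149.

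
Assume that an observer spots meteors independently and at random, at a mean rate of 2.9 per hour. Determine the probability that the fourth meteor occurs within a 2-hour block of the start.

Over the interval, μ = 2.9 × 2 = 5.8 (a 2-hour block = 2 hours).
The fourth arrival falls in the interval iff at least 4 events occur there: P(S_4 ≤ t) = P(N ≥ 4) = 1 − P(N ≤ 3) ≈ 0.8300.

0.8300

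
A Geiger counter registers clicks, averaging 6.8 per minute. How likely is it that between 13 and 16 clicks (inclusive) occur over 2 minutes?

Over the interval, μ = 6.8 × 2 = 13.6 (2 minutes).
P(13 ≤ N ≤ 16) = Σ_{j=13}^{16} e^(−13.6) · 13.6^j/j! ≈ 0.3906.

0.3906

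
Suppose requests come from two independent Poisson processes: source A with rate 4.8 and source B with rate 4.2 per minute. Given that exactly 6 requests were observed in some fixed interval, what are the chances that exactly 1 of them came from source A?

Given the total, each event is independently from source A with probability p = λ_A/(λ_A+λ_B) = 4.8/9 ≈ 0.5333.
So K ~ Binomial(6, 4.8/9): P(K = 1) = C(6,1) · (4.8/9)^1 · (4.2/9)^5 ≈ 0.0708.

0.0708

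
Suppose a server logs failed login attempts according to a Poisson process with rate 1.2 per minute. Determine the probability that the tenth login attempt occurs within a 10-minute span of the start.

0.7576

Over the interval, μ = 1.2 × 10 = 12 (a 10-minute span = 10 minutes).
The tenth arrival falls in the interval iff at least 10 events occur there: P(S_10 ≤ t) = P(N ≥ 10) = 1 − P(N ≤ 9) ≈ 0.7576.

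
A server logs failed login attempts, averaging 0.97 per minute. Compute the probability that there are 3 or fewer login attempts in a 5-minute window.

Over the interval, μ = 0.97 × 5 = 4.85 (a 5-minute window = 5 minutes).
P(N ≤ 3) = Σ_{j=0}^{3} e^(−μ) μ^j/j! ≈ 0.2867.

0.2867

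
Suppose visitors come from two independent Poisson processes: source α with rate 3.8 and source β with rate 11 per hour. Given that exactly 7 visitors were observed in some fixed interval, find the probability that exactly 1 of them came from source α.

Given the total, each event is independently from source α with probability p = λ_α/(λ_α+λ_β) = 3.8/14.8 ≈ 0.2568.
So K ~ Binomial(7, 3.8/14.8): P(K = 1) = C(7,1) · (3.8/14.8)^1 · (11/14.8)^6 ≈ 0.3030.

0.3030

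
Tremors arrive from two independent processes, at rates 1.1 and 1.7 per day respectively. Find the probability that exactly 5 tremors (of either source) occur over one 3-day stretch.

0.0784

Independent Poisson processes superpose: combined rate λ = 1.1 + 1.7 = 2.8 per day.
Over the interval, μ = 2.8 × 3 = 8.4 (a 3-day stretch = 3 days).
P(N = 5) = e^(−8.4) · 8.4^5/5! ≈ 0.0784.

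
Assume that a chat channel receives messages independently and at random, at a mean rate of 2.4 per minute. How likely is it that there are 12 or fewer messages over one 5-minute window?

0.5760

Over the interval, μ = 2.4 × 5 = 12 (a 5-minute window = 5 minutes).
P(N ≤ 12) = Σ_{j=0}^{12} e^(−μ) μ^j/j! ≈ 0.5760.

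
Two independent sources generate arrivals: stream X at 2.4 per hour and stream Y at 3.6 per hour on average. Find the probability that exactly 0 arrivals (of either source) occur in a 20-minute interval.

Independent Poisson processes superpose: combined rate λ = 2.4 + 3.6 = 6 per hour.
Over the interval, μ = 6 × 1/3 = 2 (a 20-minute interval = 1/3 hours).
P(N = 0) = e^(−2) · 2^0/0! ≈ 0.1353.

0.1353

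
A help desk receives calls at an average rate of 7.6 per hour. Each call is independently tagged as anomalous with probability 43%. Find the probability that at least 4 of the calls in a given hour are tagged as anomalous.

0.4126

Thinning: the calls that are tagged as anomalous themselves form a Poisson process with rate 0.43 × 7.6 = 3.268 per hour.
So μ = 3.268.
P(N ≥ 4) = 1 − P(N ≤ 3) ≈ 0.4126.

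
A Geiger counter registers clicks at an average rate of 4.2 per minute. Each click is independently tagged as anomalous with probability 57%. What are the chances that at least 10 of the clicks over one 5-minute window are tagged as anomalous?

Thinning: the clicks that are tagged as anomalous themselves form a Poisson process with rate 0.57 × 4.2 = 2.394 per minute.
Over the interval, μ = 2.394 × 5 = 11.97 (a 5-minute window = 5 minutes).
P(N ≥ 10) = 1 − P(N ≤ 9) ≈ 0.7550.

0.7550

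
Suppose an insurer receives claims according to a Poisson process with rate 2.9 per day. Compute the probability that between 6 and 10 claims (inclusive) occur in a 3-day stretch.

Over the interval, μ = 2.9 × 3 = 8.7 (a 3-day stretch = 3 days).
P(6 ≤ N ≤ 10) = Σ_{j=6}^{10} e^(−8.7) · 8.7^j/j! ≈ 0.6058.

0.6058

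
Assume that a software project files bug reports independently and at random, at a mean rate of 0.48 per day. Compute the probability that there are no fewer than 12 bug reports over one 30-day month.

0.7723

Over the interval, μ = 0.48 × 30 = 14.4 (a 30-day month = 30 days).
P(N ≥ 12) = 1 − P(N ≤ 11) = 1 − Σ_{j=0}^{11} e^(−μ) μ^j/j! ≈ 0.7723.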